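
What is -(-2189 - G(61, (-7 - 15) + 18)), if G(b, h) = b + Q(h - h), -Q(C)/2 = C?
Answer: 2250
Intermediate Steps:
Q(C) = -2*C
G(b, h) = b (G(b, h) = b - 2*(h - h) = b - 2*0 = b + 0 = b)
-(-2189 - G(61, (-7 - 15) + 18)) = -(-2189 - 1*61) = -(-2189 - 61) = -1*(-2250) = 2250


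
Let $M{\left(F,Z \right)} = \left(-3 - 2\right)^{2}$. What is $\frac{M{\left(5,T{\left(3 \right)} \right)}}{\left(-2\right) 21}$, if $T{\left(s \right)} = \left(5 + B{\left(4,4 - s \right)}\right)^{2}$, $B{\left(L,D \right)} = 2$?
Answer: $- \frac{25}{42} \approx -0.59524$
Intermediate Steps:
$T{\left(s \right)} = 49$ ($T{\left(s \right)} = \left(5 + 2\right)^{2} = 7^{2} = 49$)
$M{\left(F,Z \right)} = 25$ ($M{\left(F,Z \right)} = \left(-5\right)^{2} = 25$)
$\frac{M{\left(5,T{\left(3 \right)} \right)}}{\left(-2\right) 21} = \frac{25}{\left(-2\right) 21} = \frac{25}{-42} = 25 \left(- \frac{1}{42}\right) = - \frac{25}{42}$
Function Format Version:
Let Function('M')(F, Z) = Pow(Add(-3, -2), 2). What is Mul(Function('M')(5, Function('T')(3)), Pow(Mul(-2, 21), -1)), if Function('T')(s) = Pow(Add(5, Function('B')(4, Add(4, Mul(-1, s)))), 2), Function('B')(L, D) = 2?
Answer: Rational(-25, 42) ≈ -0.59524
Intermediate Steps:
Function('T')(s) = 49 (Function('T')(s) = Pow(Add(5, 2), 2) = Pow(7, 2) = 49)
Function('M')(F, Z) = 25 (Function('M')(F, Z) = Pow(-5, 2) = 25)
Mul(Function('M')(5, Function('T')(3)), Pow(Mul(-2, 21), -1)) = Mul(25, Pow(Mul(-2, 21), -1)) = Mul(25, Pow(-42, -1)) = Mul(25, Rational(-1, 42)) = Rational(-25, 42)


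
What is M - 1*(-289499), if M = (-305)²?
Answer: 382524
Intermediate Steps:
M = 93025
M - 1*(-289499) = 93025 - 1*(-289499) = 93025 + 289499 = 382524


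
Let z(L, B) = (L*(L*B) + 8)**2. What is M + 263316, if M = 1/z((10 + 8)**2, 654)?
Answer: 1241117467278606568705/4713414556193344 ≈ 2.6332e+5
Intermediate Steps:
z(L, B) = (8 + B*L**2)**2 (z(L, B) = (L*(B*L) + 8)**2 = (B*L**2 + 8)**2 = (8 + B*L**2)**2)
M = 1/4713414556193344 (M = 1/((8 + 654*((10 + 8)**2)**2)**2) = 1/((8 + 654*(18**2)**2)**2) = 1/((8 + 654*324**2)**2) = 1/((8 + 654*104976)**2) = 1/((8 + 68654304)**2) = 1/(68654312**2) = 1/4713414556193344 ≈ 2.1216e-16)
M + 263316 = 1/4713414556193344 + 263316 = 1241117467278606568705/4713414556193344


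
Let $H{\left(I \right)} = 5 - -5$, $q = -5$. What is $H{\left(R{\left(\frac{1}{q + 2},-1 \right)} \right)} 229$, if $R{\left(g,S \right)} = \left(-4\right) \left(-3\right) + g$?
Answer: $2290$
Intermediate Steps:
$R{\left(g,S \right)} = 12 + g$
$H{\left(I \right)} = 10$ ($H{\left(I \right)} = 5 + 5 = 10$)
$H{\left(R{\left(\frac{1}{q + 2},-1 \right)} \right)} 229 = 10 \cdot 229 = 2290$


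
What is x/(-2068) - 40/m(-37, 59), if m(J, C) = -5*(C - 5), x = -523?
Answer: 22393/55836 ≈ 0.40105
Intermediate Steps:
m(J, C) = 25 - 5*C (m(J, C) = -5*(-5 + C) = 25 - 5*C)
x/(-2068) - 40/m(-37, 59) = -523/(-2068) - 40/(25 - 5*59) = -523*(-1/2068) - 40/(25 - 295) = 523/2068 - 40/(-270) = 523/2068 - 40*(-1/270) = 523/2068 + 4/27 = 22393/55836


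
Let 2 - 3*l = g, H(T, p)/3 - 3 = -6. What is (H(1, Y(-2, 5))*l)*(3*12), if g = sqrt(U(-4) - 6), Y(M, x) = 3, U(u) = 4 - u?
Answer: -216 + 108*sqrt(2) ≈ -63.265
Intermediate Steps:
H(T, p) = -9 (H(T, p) = 9 + 3*(-6) = 9 - 18 = -9)
g = sqrt(2) (g = sqrt((4 - 1*(-4)) - 6) = sqrt((4 + 4) - 6) = sqrt(8 - 6) = sqrt(2) ≈ 1.4142)
l = 2/3 - sqrt(2)/3 ≈ 0.19526
(H(1, Y(-2, 5))*l)*(3*12) = (-9*(2/3 - sqrt(2)/3))*(3*12) = (-6 + 3*sqrt(2))*36 = -216 + 108*sqrt(2)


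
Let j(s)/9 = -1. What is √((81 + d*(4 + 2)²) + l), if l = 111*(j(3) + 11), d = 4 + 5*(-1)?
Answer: √267 ≈ 16.340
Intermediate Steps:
d = -1 (d = 4 - 5 = -1)
j(s) = -9 (j(s) = 9*(-1) = -9)
l = 222 (l = 111*(-9 + 11) = 111*2 = 222)
√((81 + d*(4 + 2)²) + l) = √((81 - (4 + 2)²) + 222) = √((81 - 1*6²) + 222) = √((81 - 1*36) + 222) = √((81 - 36) + 222) = √(45 + 222) = √267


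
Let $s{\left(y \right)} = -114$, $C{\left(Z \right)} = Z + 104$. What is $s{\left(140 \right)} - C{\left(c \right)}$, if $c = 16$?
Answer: $-234$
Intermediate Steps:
$C{\left(Z \right)} = 104 + Z$
$s{\left(140 \right)} - C{\left(c \right)} = -114 - \left(104 + 16\right) = -114 - 120 = -234$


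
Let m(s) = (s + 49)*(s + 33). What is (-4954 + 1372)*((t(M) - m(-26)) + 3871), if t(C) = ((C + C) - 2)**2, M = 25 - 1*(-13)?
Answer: -32904252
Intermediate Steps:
M = 38 (M = 25 + 13 = 38)
t(C) = (-2 + 2*C)**2 (t(C) = (2*C - 2)**2 = (-2 + 2*C)**2)
m(s) = (33 + s)*(49 + s) (m(s) = (49 + s)*(33 + s) = (33 + s)*(49 + s))
(-4954 + 1372)*((t(M) - m(-26)) + 3871) = (-4954 + 1372)*((4*(-1 + 38)**2 - (1617 + (-26)**2 + 82*(-26))) + 3871) = -3582*((4*37**2 - (1617 + 676 - 2132)) + 3871) = -3582*((4*1369 - 1*161) + 3871) = -3582*((5476 - 161) + 3871) = -3582*(5315 + 3871) = -3582*9186 = -32904252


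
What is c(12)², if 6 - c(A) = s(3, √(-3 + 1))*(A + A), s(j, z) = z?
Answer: -1116 - 288*I*√2 ≈ -1116.0 - 407.29*I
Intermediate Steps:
c(A) = 6 - 2*I*A*√2 (c(A) = 6 - √(-3 + 1)*(A + A) = 6 - √(-2)*2*A = 6 - I*√2*2*A = 6 - 2*I*A*√2)
c(12)² = (6 - 2*I*12*√2)² = (6 - 24*I*√2)²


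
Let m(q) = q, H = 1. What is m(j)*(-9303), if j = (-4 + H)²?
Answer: -83727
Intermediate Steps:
j = 9 (j = (-4 + 1)² = (-3)² = 9)
m(j)*(-9303) = 9*(-9303) = -83727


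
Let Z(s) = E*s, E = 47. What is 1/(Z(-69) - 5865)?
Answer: -1/9108 ≈ -0.00010979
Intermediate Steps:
Z(s) = 47*s
1/(Z(-69) - 5865) = 1/(47*(-69) - 5865) = 1/(-3243 - 5865) = 1/(-9108) = -1/9108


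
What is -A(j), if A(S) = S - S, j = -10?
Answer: 0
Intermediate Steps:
A(S) = 0
-A(j) = -1*0 = 0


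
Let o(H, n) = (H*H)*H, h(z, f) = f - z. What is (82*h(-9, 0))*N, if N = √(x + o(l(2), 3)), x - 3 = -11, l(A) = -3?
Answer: 738*I*√35 ≈ 4366.1*I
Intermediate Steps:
o(H, n) = H³ (o(H, n) = H²*H = H³)
x = -8 (x = 3 - 11 = -8)
N = I*√35 (N = √(-8 + (-3)³) = √(-8 - 27) = √(-35) = I*√35 ≈ 5.9161*I)
(82*h(-9, 0))*N = (82*(0 - 1*(-9)))*(I*√35) = (82*(0 + 9))*(I*√35) = (82*9)*(I*√35) = 738*(I*√35) = 738*I*√35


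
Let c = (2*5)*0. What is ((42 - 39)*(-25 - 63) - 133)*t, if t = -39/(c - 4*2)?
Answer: -15483/8 ≈ -1935.4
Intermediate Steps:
c = 0 (c = 10*0 = 0)
t = 39/8 (t = -39/(0 - 4*2) = -39/(0 - 8) = -39/(-8) = -39*(-⅛) = 39/8 ≈ 4.8750)
((42 - 39)*(-25 - 63) - 133)*t = ((42 - 39)*(-25 - 63) - 133)*(39/8) = (3*(-88) - 133)*(39/8) = (-264 - 133)*(39/8) = -397*39/8 = -15483/8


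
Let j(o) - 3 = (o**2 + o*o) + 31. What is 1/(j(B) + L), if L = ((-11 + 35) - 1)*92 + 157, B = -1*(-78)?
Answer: 1/14475 ≈ 6.9085e-5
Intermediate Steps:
B = 78
L = 2273 (L = (24 - 1)*92 + 157 = 23*92 + 157 = 2116 + 157 = 2273)
j(o) = 34 + 2*o**2 (j(o) = 3 + ((o**2 + o*o) + 31) = 3 + ((o**2 + o**2) + 31) = 3 + (2*o**2 + 31) = 3 + (31 + 2*o**2) = 34 + 2*o**2)
1/(j(B) + L) = 1/((34 + 2*78**2) + 2273) = 1/((34 + 2*6084) + 2273) = 1/((34 + 12168) + 2273) = 1/(12202 + 2273) = 1/14475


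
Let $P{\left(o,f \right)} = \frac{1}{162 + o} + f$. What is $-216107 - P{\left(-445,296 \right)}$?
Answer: $- \frac{61242048}{283} \approx -2.164 \cdot 10^{5}$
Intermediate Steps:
$P{\left(o,f \right)} = f + \frac{1}{162 + o}$
$-216107 - P{\left(-445,296 \right)} = -216107 - \frac{1 + 162 \cdot 296 + 296 \left(-445\right)}{162 - 445} = -216107 - \frac{1 + 47952 - 131720}{-283} = -216107 - \left(- \frac{1}{283}\right) \left(-83767\right) = -216107 - \frac{83767}{283} = - \frac{61242048}{283}$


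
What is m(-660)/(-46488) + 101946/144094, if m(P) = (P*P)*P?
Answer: 863149747701/139555039 ≈ 6185.0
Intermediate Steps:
m(P) = P**3 (m(P) = P**2*P = P**3)
m(-660)/(-46488) + 101946/144094 = (-660)**3/(-46488) + 101946/144094 = -287496000*(-1/46488) + 101946*(1/144094) = 11979000/1937 + 50973/72047 = 863149747701/139555039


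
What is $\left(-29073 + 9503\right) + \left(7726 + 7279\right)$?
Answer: $-4565$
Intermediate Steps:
$\left(-29073 + 9503\right) + \left(7726 + 7279\right) = -19570 + 15005 = -4565$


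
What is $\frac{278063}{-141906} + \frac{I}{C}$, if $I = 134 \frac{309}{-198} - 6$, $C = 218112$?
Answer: $- \frac{333736722257}{170232708096} \approx -1.9605$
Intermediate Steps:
$I = - \frac{7099}{33}$ ($I = 134 \cdot 309 \left(- \frac{1}{198}\right) - 6 = 134 \left(- \frac{103}{66}\right) - 6 = - \frac{6901}{33} - 6 = - \frac{7099}{33} \approx -215.12$)
$\frac{278063}{-141906} + \frac{I}{C} = \frac{278063}{-141906} - \frac{7099}{33 \cdot 218112} = 278063 \left(- \frac{1}{141906}\right) - \frac{7099}{7197696} = - \frac{278063}{141906} - \frac{7099}{7197696} = - \frac{333736722257}{170232708096}$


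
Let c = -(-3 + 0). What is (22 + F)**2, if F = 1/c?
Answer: 4489/9 ≈ 498.78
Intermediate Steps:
c = 3 (c = -1*(-3) = 3)
F = 1/3 ≈ 0.33333
(22 + F)**2 = (22 + 1/3)**2 = (67/3)**2 = 4489/9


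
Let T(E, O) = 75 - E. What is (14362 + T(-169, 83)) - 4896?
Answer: 9710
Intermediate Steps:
(14362 + T(-169, 83)) - 4896 = (14362 + (75 - 1*(-169))) - 4896 = (14362 + (75 + 169)) - 4896 = (14362 + 244) - 4896 = 14606 - 4896 = 9710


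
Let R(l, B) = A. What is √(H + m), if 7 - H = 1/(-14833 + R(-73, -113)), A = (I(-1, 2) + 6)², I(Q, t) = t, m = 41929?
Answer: √1016357920185/4923 ≈ 204.78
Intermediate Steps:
A = 64 (A = (2 + 6)² = 8² = 64)
R(l, B) = 64
H = 103384/14769 (H = 7 - 1/(-14833 + 64) = 7 - 1/(-14769) = 7 - 1*(-1/14769) = 7 + 1/14769 = 103384/14769 ≈ 7.0001)
√(H + m) = √(103384/14769 + 41929) = √(619352785/14769) = √1016357920185/4923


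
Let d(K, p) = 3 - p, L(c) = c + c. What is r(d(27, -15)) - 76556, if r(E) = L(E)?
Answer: -76520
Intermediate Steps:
L(c) = 2*c
r(E) = 2*E
r(d(27, -15)) - 76556 = 2*(3 - 1*(-15)) - 76556 = 2*(3 + 15) - 76556 = 2*18 - 76556 = 36 - 76556 = -76520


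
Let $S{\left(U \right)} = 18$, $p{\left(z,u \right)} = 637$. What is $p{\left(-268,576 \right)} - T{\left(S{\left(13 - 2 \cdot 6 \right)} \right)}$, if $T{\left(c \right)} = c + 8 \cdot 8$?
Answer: $555$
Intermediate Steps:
$T{\left(c \right)} = 64 + c$ ($T{\left(c \right)} = c + 64 = 64 + c$)
$p{\left(-268,576 \right)} - T{\left(S{\left(13 - 2 \cdot 6 \right)} \right)} = 637 - \left(64 + 18\right) = 637 - 82 = 555$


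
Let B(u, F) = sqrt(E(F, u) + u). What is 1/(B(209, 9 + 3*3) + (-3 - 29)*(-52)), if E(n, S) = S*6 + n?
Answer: 1664/2767415 - sqrt(1481)/2767415 ≈ 0.00058738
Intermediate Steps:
E(n, S) = n + 6*S (E(n, S) = 6*S + n = n + 6*S)
B(u, F) = sqrt(F + 7*u) (B(u, F) = sqrt((F + 6*u) + u) = sqrt(F + 7*u))
1/(B(209, 9 + 3*3) + (-3 - 29)*(-52)) = 1/(sqrt((9 + 3*3) + 7*209) + (-3 - 29)*(-52)) = 1/(sqrt((9 + 9) + 1463) - 32*(-52)) = 1/(sqrt(18 + 1463) + 1664) = 1/(sqrt(1481) + 1664) = 1/(1664 + sqrt(1481))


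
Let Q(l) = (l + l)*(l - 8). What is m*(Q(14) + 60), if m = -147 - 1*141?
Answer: -65664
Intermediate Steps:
Q(l) = 2*l*(-8 + l) (Q(l) = (2*l)*(-8 + l) = 2*l*(-8 + l))
m = -288 (m = -147 - 141 = -288)
m*(Q(14) + 60) = -288*(2*14*(-8 + 14) + 60) = -288*(2*14*6 + 60) = -288*(168 + 60) = -288*228 = -65664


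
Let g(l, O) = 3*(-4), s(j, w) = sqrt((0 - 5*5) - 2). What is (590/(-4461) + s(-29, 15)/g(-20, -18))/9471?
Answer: -590/42250131 - I*sqrt(3)/37884 ≈ -1.3964e-5 - 4.572e-5*I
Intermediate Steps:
s(j, w) = 3*I*sqrt(3) (s(j, w) = sqrt((0 - 25) - 2) = sqrt(-25 - 2) = sqrt(-27) = 3*I*sqrt(3))
g(l, O) = -12
(590/(-4461) + s(-29, 15)/g(-20, -18))/9471 = (590/(-4461) + (3*I*sqrt(3))/(-12))/9471 = (590*(-1/4461) + (3*I*sqrt(3))*(-1/12))*(1/9471) = (-590/4461 - I*sqrt(3)/4)*(1/9471) = -590/42250131 - I*sqrt(3)/37884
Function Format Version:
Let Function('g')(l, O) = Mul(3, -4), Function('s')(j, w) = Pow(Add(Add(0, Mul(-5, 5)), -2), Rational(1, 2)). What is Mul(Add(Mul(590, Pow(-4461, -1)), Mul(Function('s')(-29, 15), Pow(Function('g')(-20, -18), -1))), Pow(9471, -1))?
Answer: Add(Rational(-590, 42250131), Mul(Rational(-1, 37884), I, Pow(3, Rational(1, 2)))) ≈ Add(-1.3964e-5, Mul(-4.5720e-5, I))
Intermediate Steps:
Function('s')(j, w) = Mul(3, I, Pow(3, Rational(1, 2))) (Function('s')(j, w) = Pow(Add(Add(0, -25), -2), Rational(1, 2)) = Pow(Add(-25, -2), Rational(1, 2)) = Pow(-27, Rational(1, 2)) = Mul(3, I, Pow(3, Rational(1, 2))))
Function('g')(l, O) = -12
Mul(Add(Mul(590, Pow(-4461, -1)), Mul(Function('s')(-29, 15), Pow(Function('g')(-20, -18), -1))), Pow(9471, -1)) = Mul(Add(Mul(590, Pow(-4461, -1)), Mul(Mul(3, I, Pow(3, Rational(1, 2))), Pow(-12, -1))), Pow(9471, -1)) = Mul(Add(Mul(590, Rational(-1, 4461)), Mul(Mul(3, I, Pow(3, Rational(1, 2))), Rational(-1, 12))), Rational(1, 9471)) = Mul(Add(Rational(-590, 4461), Mul(Rational(-1, 4), I, Pow(3, Rational(1, 2)))), Rational(1, 9471)) = Add(Rational(-590, 42250131), Mul(Rational(-1, 37884), I, Pow(3, Rational(1, 2))))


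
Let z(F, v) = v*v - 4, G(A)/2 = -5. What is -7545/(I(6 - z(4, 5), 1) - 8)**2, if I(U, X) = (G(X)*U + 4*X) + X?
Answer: -2515/7203 ≈ -0.34916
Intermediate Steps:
G(A) = -10 (G(A) = 2*(-5) = -10)
z(F, v) = -4 + v**2 (z(F, v) = v**2 - 4 = -4 + v**2)
I(U, X) = -10*U + 5*X (I(U, X) = (-10*U + 4*X) + X = -10*U + 5*X)
-7545/(I(6 - z(4, 5), 1) - 8)**2 = -7545/((-10*(6 - (-4 + 5**2)) + 5*1) - 8)**2 = -7545/((-10*(6 - (-4 + 25)) + 5) - 8)**2 = -7545/((-10*(6 - 1*21) + 5) - 8)**2 = -7545/((-10*(6 - 21) + 5) - 8)**2 = -7545/((-10*(-15) + 5) - 8)**2 = -7545/((150 + 5) - 8)**2 = -7545/(155 - 8)**2 = -7545/(147**2) = -7545/21609 = -7545*1/21609 = -2515/7203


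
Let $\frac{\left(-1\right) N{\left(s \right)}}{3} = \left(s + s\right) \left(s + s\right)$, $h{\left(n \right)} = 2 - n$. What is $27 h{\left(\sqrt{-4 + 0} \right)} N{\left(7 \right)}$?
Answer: $-31752 + 31752 i \approx -31752.0 + 31752.0 i$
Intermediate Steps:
$N{\left(s \right)} = - 12 s^{2}$ ($N{\left(s \right)} = - 3 \left(s + s\right) \left(s + s\right) = - 3 \cdot 2 s 2 s = - 3 \cdot 4 s^{2} = - 12 s^{2}$)
$27 h{\left(\sqrt{-4 + 0} \right)} N{\left(7 \right)} = 27 \left(2 - \sqrt{-4 + 0}\right) \left(- 12 \cdot 7^{2}\right) = 27 \left(2 - \sqrt{-4}\right) \left(\left(-12\right) 49\right) = 27 \left(2 - 2 i\right) \left(-588\right) = \left(54 - 54 i\right) \left(-588\right) = -31752 + 31752 i$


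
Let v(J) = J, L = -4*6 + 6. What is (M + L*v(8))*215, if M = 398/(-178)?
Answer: -2798225/89 ≈ -31441.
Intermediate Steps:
L = -18 (L = -24 + 6 = -18)
M = -199/89 (M = 398*(-1/178) = -199/89 ≈ -2.2360)
(M + L*v(8))*215 = (-199/89 - 18*8)*215 = (-199/89 - 144)*215 = -13015/89*215 = -2798225/89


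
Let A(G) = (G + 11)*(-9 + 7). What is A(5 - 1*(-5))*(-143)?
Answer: 6006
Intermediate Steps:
A(G) = -22 - 2*G (A(G) = (11 + G)*(-2) = -22 - 2*G)
A(5 - 1*(-5))*(-143) = (-22 - 2*(5 - 1*(-5)))*(-143) = (-22 - 2*(5 + 5))*(-143) = (-22 - 2*10)*(-143) = (-22 - 20)*(-143) = -42*(-143) = 6006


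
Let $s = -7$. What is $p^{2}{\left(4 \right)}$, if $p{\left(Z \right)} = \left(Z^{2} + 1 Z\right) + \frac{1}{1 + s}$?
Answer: $\frac{14161}{36} \approx 393.36$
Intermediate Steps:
$p{\left(Z \right)} = - \frac{1}{6} + Z + Z^{2}$ ($p{\left(Z \right)} = \left(Z^{2} + 1 Z\right) + \frac{1}{1 - 7} = \left(Z^{2} + Z\right) + \frac{1}{-6} = \left(Z + Z^{2}\right) - \frac{1}{6} = - \frac{1}{6} + Z + Z^{2}$)
$p^{2}{\left(4 \right)} = \left(- \frac{1}{6} + 4 + 4^{2}\right)^{2} = \left(- \frac{1}{6} + 4 + 16\right)^{2} = \left(\frac{119}{6}\right)^{2} = \frac{14161}{36}$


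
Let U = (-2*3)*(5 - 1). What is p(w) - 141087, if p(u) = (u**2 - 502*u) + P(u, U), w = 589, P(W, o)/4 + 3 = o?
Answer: -89952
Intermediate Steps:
U = -24 (U = -6*4 = -24)
P(W, o) = -12 + 4*o
p(u) = -108 + u**2 - 502*u (p(u) = (u**2 - 502*u) + (-12 + 4*(-24)) = (u**2 - 502*u) + (-12 - 96) = (u**2 - 502*u) - 108 = -108 + u**2 - 502*u)
p(w) - 141087 = (-108 + 589**2 - 502*589) - 141087 = (-108 + 346921 - 295678) - 141087 = 51135 - 141087 = -89952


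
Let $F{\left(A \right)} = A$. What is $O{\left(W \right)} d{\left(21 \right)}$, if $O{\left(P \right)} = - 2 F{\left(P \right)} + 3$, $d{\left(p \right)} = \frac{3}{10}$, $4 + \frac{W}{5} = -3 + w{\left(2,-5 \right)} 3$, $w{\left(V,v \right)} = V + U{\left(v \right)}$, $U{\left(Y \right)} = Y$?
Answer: $\frac{489}{10} \approx 48.9$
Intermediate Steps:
$w{\left(V,v \right)} = V + v$
$W = -80$ ($W = -20 + 5 \left(-3 + \left(2 - 5\right) 3\right) = -20 + 5 \left(-3 - 9\right) = -20 + 5 \left(-12\right) = -20 - 60 = -80$)
$d{\left(p \right)} = \frac{3}{10}$ ($d{\left(p \right)} = 3 \cdot \frac{1}{10} = \frac{3}{10}$)
$O{\left(P \right)} = 3 - 2 P$ ($O{\left(P \right)} = - 2 P + 3 = 3 - 2 P$)
$O{\left(W \right)} d{\left(21 \right)} = \left(3 - -160\right) \frac{3}{10} = \left(3 + 160\right) \frac{3}{10} = 163 \cdot \frac{3}{10} = \frac{489}{10}$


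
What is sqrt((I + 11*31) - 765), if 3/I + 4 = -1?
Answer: I*sqrt(10615)/5 ≈ 20.606*I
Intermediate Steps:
I = -3/5 (I = 3/(-4 - 1) = 3/(-5) = 3*(-1/5) = -3/5 ≈ -0.60000)
sqrt((I + 11*31) - 765) = sqrt((-3/5 + 11*31) - 765) = sqrt((-3/5 + 341) - 765) = sqrt(1702/5 - 765) = sqrt(-2123/5) = I*sqrt(10615)/5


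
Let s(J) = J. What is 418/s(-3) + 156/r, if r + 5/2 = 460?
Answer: -127178/915 ≈ -138.99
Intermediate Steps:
r = 915/2 (r = -5/2 + 460 = 915/2 ≈ 457.50)
418/s(-3) + 156/r = 418/(-3) + 156/(915/2) = 418*(-1/3) + 156*(2/915) = -418/3 + 104/305 = -127178/915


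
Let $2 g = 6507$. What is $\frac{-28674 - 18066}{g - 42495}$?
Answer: $\frac{31160}{26161} \approx 1.1911$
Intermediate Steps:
$g = \frac{6507}{2}$ ($g = \frac{1}{2} \cdot 6507 = \frac{6507}{2} \approx 3253.5$)
$\frac{-28674 - 18066}{g - 42495} = \frac{-28674 - 18066}{\frac{6507}{2} - 42495} = - \frac{46740}{- \frac{78483}{2}} = \left(-46740\right) \left(- \frac{2}{78483}\right) = \frac{31160}{26161}$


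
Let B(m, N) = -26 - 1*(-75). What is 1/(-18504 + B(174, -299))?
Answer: -1/18455 ≈ -5.4186e-5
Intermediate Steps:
B(m, N) = 49 (B(m, N) = -26 + 75 = 49)
1/(-18504 + B(174, -299)) = 1/(-18504 + 49) = 1/(-18455) = -1/18455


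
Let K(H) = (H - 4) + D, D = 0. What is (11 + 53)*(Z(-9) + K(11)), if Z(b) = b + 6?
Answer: 256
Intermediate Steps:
Z(b) = 6 + b
K(H) = -4 + H (K(H) = (H - 4) + 0 = (-4 + H) + 0 = -4 + H)
(11 + 53)*(Z(-9) + K(11)) = (11 + 53)*((6 - 9) + (-4 + 11)) = 64*(-3 + 7) = 64*4 = 256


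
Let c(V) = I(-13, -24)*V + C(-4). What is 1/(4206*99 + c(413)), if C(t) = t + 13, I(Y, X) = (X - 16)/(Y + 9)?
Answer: 1/420533 ≈ 2.3779e-6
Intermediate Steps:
I(Y, X) = (-16 + X)/(9 + Y)
C(t) = 13 + t
c(V) = 9 + 10*V (c(V) = ((-16 - 24)/(9 - 13))*V + (13 - 4) = (-40/(-4))*V + 9 = (-¼*(-40))*V + 9 = 10*V + 9 = 9 + 10*V)
1/(4206*99 + c(413)) = 1/(4206*99 + (9 + 10*413)) = 1/(416394 + (9 + 4130)) = 1/(416394 + 4139) = 1/420533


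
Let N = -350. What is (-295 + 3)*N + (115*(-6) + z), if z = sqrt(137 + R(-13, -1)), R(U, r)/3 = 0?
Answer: 101510 + sqrt(137) ≈ 1.0152e+5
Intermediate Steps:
R(U, r) = 0 (R(U, r) = 3*0 = 0)
z = sqrt(137) (z = sqrt(137 + 0) = sqrt(137) ≈ 11.705)
(-295 + 3)*N + (115*(-6) + z) = (-295 + 3)*(-350) + (115*(-6) + sqrt(137)) = -292*(-350) + (-690 + sqrt(137)) = 102200 + (-690 + sqrt(137)) = 101510 + sqrt(137)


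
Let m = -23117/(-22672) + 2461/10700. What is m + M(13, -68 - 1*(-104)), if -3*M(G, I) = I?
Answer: -6093311/566800 ≈ -10.750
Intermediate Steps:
M(G, I) = -I/3
m = 708289/566800 (m = -23117*(-1/22672) + 2461*(1/10700) = 23117/22672 + 23/100 = 708289/566800 ≈ 1.2496)
m + M(13, -68 - 1*(-104)) = 708289/566800 - (-68 - 1*(-104))/3 = 708289/566800 - (-68 + 104)/3 = 708289/566800 - 1/3*36 = 708289/566800 - 12 = -6093311/566800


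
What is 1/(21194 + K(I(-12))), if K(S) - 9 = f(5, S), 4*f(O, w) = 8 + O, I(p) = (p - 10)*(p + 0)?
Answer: 4/84825 ≈ 4.7156e-5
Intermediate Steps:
I(p) = p*(-10 + p) (I(p) = (-10 + p)*p = p*(-10 + p))
f(O, w) = 2 + O/4 (f(O, w) = (8 + O)/4 = 2 + O/4)
K(S) = 49/4 (K(S) = 9 + (2 + (¼)*5) = 9 + (2 + 5/4) = 9 + 13/4 = 49/4)
1/(21194 + K(I(-12))) = 1/(21194 + 49/4) = 1/(84825/4) = 4/84825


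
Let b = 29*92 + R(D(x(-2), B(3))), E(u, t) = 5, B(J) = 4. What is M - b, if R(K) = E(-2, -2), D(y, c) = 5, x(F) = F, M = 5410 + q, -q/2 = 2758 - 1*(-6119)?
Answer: -15017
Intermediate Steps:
q = -17754 (q = -2*(2758 - 1*(-6119)) = -2*(2758 + 6119) = -2*8877 = -17754)
M = -12344 (M = 5410 - 17754 = -12344)
R(K) = 5
b = 2673 (b = 29*92 + 5 = 2668 + 5 = 2673)
M - b = -12344 - 1*2673 = -12344 - 2673 = -15017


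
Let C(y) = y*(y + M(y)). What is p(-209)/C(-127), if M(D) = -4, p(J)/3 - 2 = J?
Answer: -621/16637 ≈ -0.037326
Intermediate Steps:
p(J) = 6 + 3*J
C(y) = y*(-4 + y) (C(y) = y*(y - 4) = y*(-4 + y))
p(-209)/C(-127) = (6 + 3*(-209))/((-127*(-4 - 127))) = (6 - 627)/((-127*(-131))) = -621/16637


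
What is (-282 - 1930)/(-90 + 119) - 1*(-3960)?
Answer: 112628/29 ≈ 3883.7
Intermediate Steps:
(-282 - 1930)/(-90 + 119) - 1*(-3960) = -2212/29 + 3960 = 112628/29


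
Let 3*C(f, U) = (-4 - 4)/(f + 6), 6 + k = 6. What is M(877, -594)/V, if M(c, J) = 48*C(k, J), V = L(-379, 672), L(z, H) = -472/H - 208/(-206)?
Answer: -184576/2659 ≈ -69.416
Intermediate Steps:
k = 0 (k = -6 + 6 = 0)
C(f, U) = -8/(3*(6 + f)) (C(f, U) = ((-4 - 4)/(f + 6))/3 = (-8/(6 + f))/3 = -8/(3*(6 + f)))
L(z, H) = 104/103 - 472/H (L(z, H) = -472/H - 208*(-1/206) = -472/H + 104/103 = 104/103 - 472/H)
V = 2659/8652 (V = 104/103 - 472/672 = 104/103 - 472*1/672 = 104/103 - 59/84 = 2659/8652 ≈ 0.30733)
M(c, J) = -64/3 (M(c, J) = 48*(-8/(18 + 3*0)) = 48*(-8/(18 + 0)) = 48*(-8/18) = 48*(-8*1/18) = 48*(-4/9) = -64/3)
M(877, -594)/V = -64/(3*2659/8652) = -64/3*8652/2659 = -184576/2659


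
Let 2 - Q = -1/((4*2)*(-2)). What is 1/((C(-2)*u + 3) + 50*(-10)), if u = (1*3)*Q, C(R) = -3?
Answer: -16/8231 ≈ -0.0019439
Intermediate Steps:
Q = 31/16 (Q = 2 - (-1)/((4*2)*(-2)) = 2 - (-1)/(8*(-2)) = 2 - (-1)/(-16) = 2 - (-1)*(-1)/16 = 2 - 1*1/16 = 2 - 1/16 = 31/16 ≈ 1.9375)
u = 93/16 (u = (1*3)*(31/16) = 3*(31/16) = 93/16 ≈ 5.8125)
1/((C(-2)*u + 3) + 50*(-10)) = 1/((-3*93/16 + 3) + 50*(-10)) = 1/((-279/16 + 3) - 500) = 1/(-231/16 - 500) = 1/(-8231/16) = -16/8231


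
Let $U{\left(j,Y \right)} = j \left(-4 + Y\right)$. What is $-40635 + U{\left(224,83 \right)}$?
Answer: $-22939$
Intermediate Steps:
$-40635 + U{\left(224,83 \right)} = -40635 + 224 \left(-4 + 83\right) = -40635 + 224 \cdot 79 = -40635 + 17696 = -22939$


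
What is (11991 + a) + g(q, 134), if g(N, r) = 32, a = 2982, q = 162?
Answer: 15005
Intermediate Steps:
(11991 + a) + g(q, 134) = (11991 + 2982) + 32 = 14973 + 32 = 15005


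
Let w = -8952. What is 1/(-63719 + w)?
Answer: -1/72671 ≈ -1.3761e-5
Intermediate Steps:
1/(-63719 + w) = 1/(-63719 - 8952) = 1/(-72671) = -1/72671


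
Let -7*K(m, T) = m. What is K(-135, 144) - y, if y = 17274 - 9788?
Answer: -52267/7 ≈ -7466.7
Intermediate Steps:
K(m, T) = -m/7
y = 7486
K(-135, 144) - y = -⅐*(-135) - 1*7486 = 135/7 - 7486 = -52267/7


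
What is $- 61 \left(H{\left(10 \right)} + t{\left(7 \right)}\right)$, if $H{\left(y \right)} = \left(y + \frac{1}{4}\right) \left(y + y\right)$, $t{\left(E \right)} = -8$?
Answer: $-12017$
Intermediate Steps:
$H{\left(y \right)} = 2 y \left(\frac{1}{4} + y\right)$ ($H{\left(y \right)} = \left(y + \frac{1}{4}\right) 2 y = \left(\frac{1}{4} + y\right) 2 y = 2 y \left(\frac{1}{4} + y\right)$)
$- 61 \left(H{\left(10 \right)} + t{\left(7 \right)}\right) = - 61 \left(\frac{1}{2} \cdot 10 \left(1 + 4 \cdot 10\right) - 8\right) = - 61 \left(\frac{1}{2} \cdot 10 \left(1 + 40\right) - 8\right) = - 61 \left(\frac{1}{2} \cdot 10 \cdot 41 - 8\right) = - 61 \left(205 - 8\right) = \left(-61\right) 197 = -12017$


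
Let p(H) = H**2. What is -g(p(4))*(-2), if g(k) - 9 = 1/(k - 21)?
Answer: 88/5 ≈ 17.600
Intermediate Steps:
g(k) = 9 + 1/(-21 + k) (g(k) = 9 + 1/(k - 21) = 9 + 1/(-21 + k))
-g(p(4))*(-2) = -(-188 + 9*4**2)/(-21 + 4**2)*(-2) = -(-188 + 9*16)/(-21 + 16)*(-2) = -(-188 + 144)/(-5)*(-2) = -(-1)*(-44)/5*(-2) = -1*44/5*(-2) = -44/5*(-2) = 88/5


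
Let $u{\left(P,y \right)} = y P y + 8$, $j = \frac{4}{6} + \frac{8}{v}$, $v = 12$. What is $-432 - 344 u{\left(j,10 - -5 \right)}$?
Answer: $-106384$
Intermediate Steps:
$j = \frac{4}{3}$ ($j = \frac{4}{6} + \frac{8}{12} = 4 \cdot \frac{1}{6} + 8 \cdot \frac{1}{12} = \frac{2}{3} + \frac{2}{3} = \frac{4}{3} \approx 1.3333$)
$u{\left(P,y \right)} = 8 + P y^{2}$ ($u{\left(P,y \right)} = P y y + 8 = P y^{2} + 8 = 8 + P y^{2}$)
$-432 - 344 u{\left(j,10 - -5 \right)} = -432 - 344 \left(8 + \frac{4 \left(10 - -5\right)^{2}}{3}\right) = -432 - 344 \left(8 + \frac{4 \left(10 + 5\right)^{2}}{3}\right) = -432 - 344 \left(8 + \frac{4 \cdot 15^{2}}{3}\right) = -432 - 344 \left(8 + \frac{4}{3} \cdot 225\right) = -432 - 344 \left(8 + 300\right) = -432 - 105952 = -106384$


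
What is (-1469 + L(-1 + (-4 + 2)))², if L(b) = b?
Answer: 2166784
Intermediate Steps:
(-1469 + L(-1 + (-4 + 2)))² = (-1469 + (-1 + (-4 + 2)))² = (-1469 + (-1 - 2))² = (-1469 - 3)² = (-1472)² = 2166784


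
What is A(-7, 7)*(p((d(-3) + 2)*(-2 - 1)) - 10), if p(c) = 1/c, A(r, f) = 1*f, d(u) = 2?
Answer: -847/12 ≈ -70.583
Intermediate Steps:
A(r, f) = f
p(c) = 1/c
A(-7, 7)*(p((d(-3) + 2)*(-2 - 1)) - 10) = 7*(1/((2 + 2)*(-2 - 1)) - 10) = 7*(1/(4*(-3)) - 10) = 7*(1/(-12) - 10) = 7*(-1/12 - 10) = 7*(-121/12) = -847/12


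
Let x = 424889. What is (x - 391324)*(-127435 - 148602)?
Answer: -9265181905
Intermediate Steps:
(x - 391324)*(-127435 - 148602) = (424889 - 391324)*(-127435 - 148602) = 33565*(-276037) = -9265181905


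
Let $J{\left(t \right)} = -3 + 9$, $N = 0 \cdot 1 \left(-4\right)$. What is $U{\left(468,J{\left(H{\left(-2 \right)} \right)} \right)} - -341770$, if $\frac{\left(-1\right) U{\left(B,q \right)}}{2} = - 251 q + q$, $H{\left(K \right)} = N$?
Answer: $344770$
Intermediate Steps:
$N = 0$ ($N = 0 \left(-4\right) = 0$)
$H{\left(K \right)} = 0$
$J{\left(t \right)} = 6$
$U{\left(B,q \right)} = 500 q$ ($U{\left(B,q \right)} = - 2 \left(- 251 q + q\right) = - 2 \left(- 250 q\right) = 500 q$)
$U{\left(468,J{\left(H{\left(-2 \right)} \right)} \right)} - -341770 = 500 \cdot 6 - -341770 = 3000 + 341770 = 344770$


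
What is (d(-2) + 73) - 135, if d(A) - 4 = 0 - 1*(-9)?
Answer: -49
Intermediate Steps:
d(A) = 13 (d(A) = 4 + (0 - 1*(-9)) = 4 + (0 + 9) = 4 + 9 = 13)
(d(-2) + 73) - 135 = (13 + 73) - 135 = 86 - 135 = -49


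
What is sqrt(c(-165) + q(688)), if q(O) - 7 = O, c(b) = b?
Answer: sqrt(530) ≈ 23.022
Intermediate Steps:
q(O) = 7 + O
sqrt(c(-165) + q(688)) = sqrt(-165 + (7 + 688)) = sqrt(-165 + 695) = sqrt(530)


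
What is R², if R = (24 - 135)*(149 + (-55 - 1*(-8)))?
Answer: 128187684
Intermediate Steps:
R = -11322 (R = -111*(149 + (-55 + 8)) = -111*(149 - 47) = -111*102 = -11322)
R² = (-11322)² = 128187684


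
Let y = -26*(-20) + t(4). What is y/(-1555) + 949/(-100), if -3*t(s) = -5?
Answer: -916717/93300 ≈ -9.8255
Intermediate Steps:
t(s) = 5/3 (t(s) = -1/3*(-5) = 5/3)
y = 1565/3 (y = -26*(-20) + 5/3 = 520 + 5/3 = 1565/3 ≈ 521.67)
y/(-1555) + 949/(-100) = (1565/3)/(-1555) + 949/(-100) = (1565/3)*(-1/1555) + 949*(-1/100) = -313/933 - 949/100 = -916717/93300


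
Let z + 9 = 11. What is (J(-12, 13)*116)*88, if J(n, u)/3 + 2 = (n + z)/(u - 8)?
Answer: -122496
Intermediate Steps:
z = 2 (z = -9 + 11 = 2)
J(n, u) = -6 + 3*(2 + n)/(-8 + u) (J(n, u) = -6 + 3*((n + 2)/(u - 8)) = -6 + 3*((2 + n)/(-8 + u)) = -6 + 3*(2 + n)/(-8 + u))
(J(-12, 13)*116)*88 = ((3*(18 - 12 - 2*13)/(-8 + 13))*116)*88 = ((3*(18 - 12 - 26)/5)*116)*88 = ((3*(⅕)*(-20))*116)*88 = -12*116*88 = -1392*88 = -122496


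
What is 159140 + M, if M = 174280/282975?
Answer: 9006563156/56595 ≈ 1.5914e+5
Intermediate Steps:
M = 34856/56595 (M = 174280*(1/282975) = 34856/56595 ≈ 0.61588)
159140 + M = 159140 + 34856/56595 = 9006563156/56595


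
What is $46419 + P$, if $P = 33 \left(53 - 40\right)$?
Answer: $46848$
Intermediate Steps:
$P = 429$ ($P = 33 \cdot 13 = 429$)
$46419 + P = 46419 + 429 = 46848$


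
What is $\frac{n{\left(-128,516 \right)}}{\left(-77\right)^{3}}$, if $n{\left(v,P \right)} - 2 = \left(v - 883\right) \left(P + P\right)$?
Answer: $\frac{13550}{5929} \approx 2.2854$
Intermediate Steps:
$n{\left(v,P \right)} = 2 + 2 P \left(-883 + v\right)$ ($n{\left(v,P \right)} = 2 + \left(v - 883\right) \left(P + P\right) = 2 + \left(-883 + v\right) 2 P = 2 + 2 P \left(-883 + v\right)$)
$\frac{n{\left(-128,516 \right)}}{\left(-77\right)^{3}} = \frac{2 - 911256 + 2 \cdot 516 \left(-128\right)}{\left(-77\right)^{3}} = \frac{2 - 911256 - 132096}{-456533} = \left(-1043350\right) \left(- \frac{1}{456533}\right) = \frac{13550}{5929}$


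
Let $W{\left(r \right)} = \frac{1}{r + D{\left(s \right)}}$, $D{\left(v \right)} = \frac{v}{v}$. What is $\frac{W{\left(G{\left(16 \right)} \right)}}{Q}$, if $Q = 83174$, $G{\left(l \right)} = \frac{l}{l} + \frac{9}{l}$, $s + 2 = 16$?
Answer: $\frac{8}{1705067} \approx 4.6919 \cdot 10^{-6}$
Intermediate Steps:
$s = 14$ ($s = -2 + 16 = 14$)
$D{\left(v \right)} = 1$
$G{\left(l \right)} = 1 + \frac{9}{l}$
$W{\left(r \right)} = \frac{1}{1 + r}$ ($W{\left(r \right)} = \frac{1}{r + 1} = \frac{1}{1 + r}$)
$\frac{W{\left(G{\left(16 \right)} \right)}}{Q} = \frac{1}{\left(1 + \frac{9 + 16}{16}\right) 83174} = \frac{1}{1 + \frac{1}{16} \cdot 25} \cdot \frac{1}{83174} = \frac{1}{1 + \frac{25}{16}} \cdot \frac{1}{83174} = \frac{1}{\frac{41}{16}} \cdot \frac{1}{83174} = \frac{16}{41} \cdot \frac{1}{83174} = \frac{8}{1705067}$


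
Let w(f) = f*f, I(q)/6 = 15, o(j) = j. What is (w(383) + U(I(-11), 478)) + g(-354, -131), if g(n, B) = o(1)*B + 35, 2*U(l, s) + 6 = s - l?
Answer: 146784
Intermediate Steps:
I(q) = 90 (I(q) = 6*15 = 90)
U(l, s) = -3 + s/2 - l/2 (U(l, s) = -3 + (s - l)/2 = -3 + (s/2 - l/2) = -3 + s/2 - l/2)
g(n, B) = 35 + B (g(n, B) = 1*B + 35 = B + 35 = 35 + B)
w(f) = f²
(w(383) + U(I(-11), 478)) + g(-354, -131) = (383² + (-3 + (½)*478 - ½*90)) + (35 - 131) = (146689 + (-3 + 239 - 45)) - 96 = (146689 + 191) - 96 = 146880 - 96 = 146784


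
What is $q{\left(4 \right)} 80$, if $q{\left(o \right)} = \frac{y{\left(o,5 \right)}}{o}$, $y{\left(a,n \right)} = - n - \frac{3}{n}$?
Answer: $-112$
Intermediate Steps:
$q{\left(o \right)} = - \frac{28}{5 o}$ ($q{\left(o \right)} = \frac{\left(-1\right) 5 - \frac{3}{5}}{o} = \frac{-5 - \frac{3}{5}}{o} = - \frac{28}{5 o}$)
$q{\left(4 \right)} 80 = - \frac{28}{5 \cdot 4} \cdot 80 = \left(- \frac{28}{5}\right) \frac{1}{4} \cdot 80 = \left(- \frac{7}{5}\right) 80 = -112$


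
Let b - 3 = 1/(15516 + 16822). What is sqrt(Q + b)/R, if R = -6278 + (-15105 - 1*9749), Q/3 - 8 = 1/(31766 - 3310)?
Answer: -sqrt(1428959738122295158)/7161995426224 ≈ -0.00016691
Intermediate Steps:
Q = 682947/28456 (Q = 24 + 3/(31766 - 3310) = 24 + 3/28456 = 682947/28456 ≈ 24.000)
b = 97015/32338 (b = 3 + 1/(15516 + 16822) = 3 + 1/32338 = 97015/32338 ≈ 3.0000)
R = -31132 (R = -6278 + (-15105 - 9749) = -6278 - 24854 = -31132)
sqrt(Q + b)/R = sqrt(682947/28456 + 97015/32338)/(-31132) = sqrt(12422899463/460105064)*(-1/31132) = (sqrt(1428959738122295158)/230052532)*(-1/31132) = -sqrt(1428959738122295158)/7161995426224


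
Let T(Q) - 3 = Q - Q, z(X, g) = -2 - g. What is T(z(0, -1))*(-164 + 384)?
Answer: 660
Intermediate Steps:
T(Q) = 3 (T(Q) = 3 + (Q - Q) = 3 + 0 = 3)
T(z(0, -1))*(-164 + 384) = 3*(-164 + 384) = 3*220 = 660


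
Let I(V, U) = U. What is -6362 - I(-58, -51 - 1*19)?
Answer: -6292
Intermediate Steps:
-6362 - I(-58, -51 - 1*19) = -6362 - (-51 - 1*19) = -6362 - (-51 - 19) = -6362 - 1*(-70) = -6362 + 70 = -6292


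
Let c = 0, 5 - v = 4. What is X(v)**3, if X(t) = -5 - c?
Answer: -125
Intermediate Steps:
v = 1 (v = 5 - 1*4 = 5 - 4 = 1)
X(t) = -5 (X(t) = -5 - 1*0 = -5 + 0 = -5)
X(v)**3 = (-5)**3 = -125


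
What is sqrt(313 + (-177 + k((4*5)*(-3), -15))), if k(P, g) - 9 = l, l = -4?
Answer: sqrt(141) ≈ 11.874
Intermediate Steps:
k(P, g) = 5 (k(P, g) = 9 - 4 = 5)
sqrt(313 + (-177 + k((4*5)*(-3), -15))) = sqrt(313 + (-177 + 5)) = sqrt(313 - 172) = sqrt(141)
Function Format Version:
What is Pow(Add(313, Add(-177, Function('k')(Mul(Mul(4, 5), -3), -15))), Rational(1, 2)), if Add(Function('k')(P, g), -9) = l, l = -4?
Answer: Pow(141, Rational(1, 2)) ≈ 11.874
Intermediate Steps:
Function('k')(P, g) = 5 (Function('k')(P, g) = Add(9, -4) = 5)
Pow(Add(313, Add(-177, Function('k')(Mul(Mul(4, 5), -3), -15))), Rational(1, 2)) = Pow(Add(313, Add(-177, 5)), Rational(1, 2)) = Pow(Add(313, -172), Rational(1, 2)) = Pow(141, Rational(1, 2))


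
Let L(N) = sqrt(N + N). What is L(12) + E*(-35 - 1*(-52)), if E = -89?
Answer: -1513 + 2*sqrt(6) ≈ -1508.1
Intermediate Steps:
L(N) = sqrt(2)*sqrt(N) (L(N) = sqrt(2*N) = sqrt(2)*sqrt(N))
L(12) + E*(-35 - 1*(-52)) = sqrt(2)*sqrt(12) - 89*(-35 - 1*(-52)) = sqrt(2)*(2*sqrt(3)) - 89*(-35 + 52) = 2*sqrt(6) - 89*17 = 2*sqrt(6) - 1513 = -1513 + 2*sqrt(6)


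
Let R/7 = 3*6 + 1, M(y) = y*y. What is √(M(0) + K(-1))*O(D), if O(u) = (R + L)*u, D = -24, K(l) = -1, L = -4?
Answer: -3096*I ≈ -3096.0*I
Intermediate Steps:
M(y) = y²
R = 133 (R = 7*(3*6 + 1) = 7*(18 + 1) = 7*19 = 133)
O(u) = 129*u (O(u) = (133 - 4)*u = 129*u)
√(M(0) + K(-1))*O(D) = √(0² - 1)*(129*(-24)) = √(0 - 1)*(-3096) = √(-1)*(-3096) = I*(-3096) = -3096*I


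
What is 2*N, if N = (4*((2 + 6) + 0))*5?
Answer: 320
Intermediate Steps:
N = 160 (N = (4*(8 + 0))*5 = (4*8)*5 = 32*5 = 160)
2*N = 2*160 = 320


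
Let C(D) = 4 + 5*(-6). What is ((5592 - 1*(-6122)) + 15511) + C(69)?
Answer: 27199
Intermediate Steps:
C(D) = -26 (C(D) = 4 - 30 = -26)
((5592 - 1*(-6122)) + 15511) + C(69) = ((5592 - 1*(-6122)) + 15511) - 26 = ((5592 + 6122) + 15511) - 26 = (11714 + 15511) - 26 = 27225 - 26 = 27199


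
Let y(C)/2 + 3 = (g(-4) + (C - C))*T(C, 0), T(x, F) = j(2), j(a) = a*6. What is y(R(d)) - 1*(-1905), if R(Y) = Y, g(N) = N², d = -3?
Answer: 2283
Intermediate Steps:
j(a) = 6*a
T(x, F) = 12 (T(x, F) = 6*2 = 12)
y(C) = 378 (y(C) = -6 + 2*(((-4)² + (C - C))*12) = -6 + 2*((16 + 0)*12) = -6 + 2*(16*12) = -6 + 2*192 = -6 + 384 = 378)
y(R(d)) - 1*(-1905) = 378 - 1*(-1905) = 378 + 1905 = 2283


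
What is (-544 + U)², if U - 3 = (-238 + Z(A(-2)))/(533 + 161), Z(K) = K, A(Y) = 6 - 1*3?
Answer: 141142224721/481636 ≈ 2.9305e+5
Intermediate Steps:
A(Y) = 3 (A(Y) = 6 - 3 = 3)
U = 1847/694 (U = 3 + (-238 + 3)/(533 + 161) = 3 - 235/694 = 1847/694 ≈ 2.6614)
(-544 + U)² = (-544 + 1847/694)² = (-375689/694)² = 141142224721/481636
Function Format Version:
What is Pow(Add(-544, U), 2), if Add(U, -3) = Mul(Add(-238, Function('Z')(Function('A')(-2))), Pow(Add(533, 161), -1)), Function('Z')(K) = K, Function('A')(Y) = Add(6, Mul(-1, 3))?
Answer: Rational(141142224721, 481636) ≈ 2.9305e+5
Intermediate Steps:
Function('A')(Y) = 3 (Function('A')(Y) = Add(6, -3) = 3)
U = Rational(1847, 694) (U = Add(3, Mul(Add(-238, 3), Pow(Add(533, 161), -1))) = Add(3, Mul(-235, Pow(694, -1))) = Add(3, Mul(-235, Rational(1, 694))) = Add(3, Rational(-235, 694)) = Rational(1847, 694) ≈ 2.6614)
Pow(Add(-544, U), 2) = Pow(Add(-544, Rational(1847, 694)), 2) = Pow(Rational(-375689, 694), 2) = Rational(141142224721, 481636)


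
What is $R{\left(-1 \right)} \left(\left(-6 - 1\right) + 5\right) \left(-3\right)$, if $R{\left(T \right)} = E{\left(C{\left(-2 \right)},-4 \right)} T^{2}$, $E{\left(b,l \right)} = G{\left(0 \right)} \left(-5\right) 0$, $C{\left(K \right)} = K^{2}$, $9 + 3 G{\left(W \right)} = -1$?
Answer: $0$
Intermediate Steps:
$G{\left(W \right)} = - \frac{10}{3}$ ($G{\left(W \right)} = -3 + \frac{1}{3} \left(-1\right) = -3 - \frac{1}{3} = - \frac{10}{3}$)
$E{\left(b,l \right)} = 0$ ($E{\left(b,l \right)} = \left(- \frac{10}{3}\right) \left(-5\right) 0 = \frac{50}{3} \cdot 0 = 0$)
$R{\left(T \right)} = 0$ ($R{\left(T \right)} = 0 T^{2} = 0$)
$R{\left(-1 \right)} \left(\left(-6 - 1\right) + 5\right) \left(-3\right) = 0 \left(\left(-6 - 1\right) + 5\right) \left(-3\right) = 0 \left(-7 + 5\right) \left(-3\right) = 0 \left(-2\right) \left(-3\right) = 0 \left(-3\right) = 0$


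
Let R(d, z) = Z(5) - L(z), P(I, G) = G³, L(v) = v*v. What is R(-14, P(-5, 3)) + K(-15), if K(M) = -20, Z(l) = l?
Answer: -744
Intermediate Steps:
L(v) = v²
R(d, z) = 5 - z²
R(-14, P(-5, 3)) + K(-15) = (5 - (3³)²) - 20 = (5 - 1*27²) - 20 = (5 - 1*729) - 20 = (5 - 729) - 20 = -724 - 20 = -744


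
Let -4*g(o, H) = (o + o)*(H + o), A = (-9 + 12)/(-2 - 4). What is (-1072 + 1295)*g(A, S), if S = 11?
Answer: 4683/8 ≈ 585.38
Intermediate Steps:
A = -1/2 (A = 3/(-6) = 3*(-1/6) = -1/2 ≈ -0.50000)
g(o, H) = -o*(H + o)/2 (g(o, H) = -(o + o)*(H + o)/4 = -2*o*(H + o)/4 = -o*(H + o)/2)
(-1072 + 1295)*g(A, S) = (-1072 + 1295)*(-1/2*(-1/2)*(11 - 1/2)) = 223*(-1/2*(-1/2)*21/2) = 223*(21/8) = 4683/8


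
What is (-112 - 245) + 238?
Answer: -119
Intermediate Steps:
(-112 - 245) + 238 = -357 + 238 = -119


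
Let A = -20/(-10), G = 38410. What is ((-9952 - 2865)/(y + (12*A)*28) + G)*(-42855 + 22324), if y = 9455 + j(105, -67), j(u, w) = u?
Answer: -8068648158893/10232 ≈ -7.8857e+8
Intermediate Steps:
A = 2 (A = -20*(-1/10) = 2)
y = 9560 (y = 9455 + 105 = 9560)
((-9952 - 2865)/(y + (12*A)*28) + G)*(-42855 + 22324) = ((-9952 - 2865)/(9560 + (12*2)*28) + 38410)*(-42855 + 22324) = (-12817/(9560 + 24*28) + 38410)*(-20531) = (-12817/(9560 + 672) + 38410)*(-20531) = (-12817/10232 + 38410)*(-20531) = (392998303/10232)*(-20531) = -8068648158893/10232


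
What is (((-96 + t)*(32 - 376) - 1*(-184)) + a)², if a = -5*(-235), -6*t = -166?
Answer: 5564712409/9 ≈ 6.1830e+8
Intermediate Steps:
t = 83/3 (t = -⅙*(-166) = 83/3 ≈ 27.667)
a = 1175
(((-96 + t)*(32 - 376) - 1*(-184)) + a)² = (((-96 + 83/3)*(32 - 376) - 1*(-184)) + 1175)² = ((-205/3*(-344) + 184) + 1175)² = ((70520/3 + 184) + 1175)² = (71072/3 + 1175)² = (74597/3)² = 5564712409/9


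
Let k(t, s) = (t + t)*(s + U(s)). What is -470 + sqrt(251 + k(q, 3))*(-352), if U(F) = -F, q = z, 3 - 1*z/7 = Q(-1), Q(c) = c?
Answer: -470 - 352*sqrt(251) ≈ -6046.7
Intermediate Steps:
z = 28 (z = 21 - 7*(-1) = 21 + 7 = 28)
q = 28
k(t, s) = 0 (k(t, s) = (t + t)*(s - s) = (2*t)*0 = 0)
-470 + sqrt(251 + k(q, 3))*(-352) = -470 + sqrt(251 + 0)*(-352) = -470 + sqrt(251)*(-352) = -470 - 352*sqrt(251)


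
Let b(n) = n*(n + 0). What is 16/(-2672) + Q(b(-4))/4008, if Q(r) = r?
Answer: -1/501 ≈ -0.0019960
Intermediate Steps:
b(n) = n**2 (b(n) = n*n = n**2)
16/(-2672) + Q(b(-4))/4008 = 16/(-2672) + (-4)**2/4008 = 16*(-1/2672) + 16*(1/4008) = -1/167 + 2/501 = -1/501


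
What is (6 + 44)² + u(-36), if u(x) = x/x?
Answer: 2501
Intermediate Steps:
u(x) = 1
(6 + 44)² + u(-36) = (6 + 44)² + 1 = 50² + 1 = 2500 + 1 = 2501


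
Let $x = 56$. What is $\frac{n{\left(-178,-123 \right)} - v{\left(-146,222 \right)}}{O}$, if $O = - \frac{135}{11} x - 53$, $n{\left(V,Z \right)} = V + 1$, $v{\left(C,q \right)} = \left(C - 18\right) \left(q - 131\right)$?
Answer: $- \frac{162217}{8143} \approx -19.921$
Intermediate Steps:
$v{\left(C,q \right)} = \left(-131 + q\right) \left(-18 + C\right)$ ($v{\left(C,q \right)} = \left(-18 + C\right) \left(-131 + q\right) = \left(-131 + q\right) \left(-18 + C\right)$)
$n{\left(V,Z \right)} = 1 + V$
$O = - \frac{8143}{11}$ ($O = - \frac{135}{11} \cdot 56 - 53 = \left(-135\right) \frac{1}{11} \cdot 56 - 53 = \left(- \frac{135}{11}\right) 56 - 53 = - \frac{7560}{11} - 53 = - \frac{8143}{11} \approx -740.27$)
$\frac{n{\left(-178,-123 \right)} - v{\left(-146,222 \right)}}{O} = \frac{\left(1 - 178\right) - \left(2358 - -19126 - 3996 - 32412\right)}{- \frac{8143}{11}} = \left(-177 - \left(2358 + 19126 - 3996 - 32412\right)\right) \left(- \frac{11}{8143}\right) = \left(-177 - -14924\right) \left(- \frac{11}{8143}\right) = \left(-177 + 14924\right) \left(- \frac{11}{8143}\right) = 14747 \left(- \frac{11}{8143}\right) = - \frac{162217}{8143}$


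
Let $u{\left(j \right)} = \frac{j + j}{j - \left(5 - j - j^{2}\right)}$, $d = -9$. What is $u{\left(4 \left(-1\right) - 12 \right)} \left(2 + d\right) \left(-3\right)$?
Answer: $- \frac{224}{73} \approx -3.0685$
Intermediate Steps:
$u{\left(j \right)} = \frac{2 j}{-5 + j^{2} + 2 j}$ ($u{\left(j \right)} = \frac{2 j}{j - \left(5 - j - j^{2}\right)} = \frac{2 j}{j + \left(-5 + j + j^{2}\right)} = \frac{2 j}{-5 + j^{2} + 2 j}$)
$u{\left(4 \left(-1\right) - 12 \right)} \left(2 + d\right) \left(-3\right) = \frac{2 \left(4 \left(-1\right) - 12\right)}{-5 + \left(4 \left(-1\right) - 12\right)^{2} + 2 \left(4 \left(-1\right) - 12\right)} \left(2 - 9\right) \left(-3\right) = \frac{2 \left(-4 - 12\right)}{-5 + \left(-4 - 12\right)^{2} + 2 \left(-4 - 12\right)} \left(\left(-7\right) \left(-3\right)\right) = 2 \left(-16\right) \frac{1}{-5 + \left(-16\right)^{2} + 2 \left(-16\right)} 21 = 2 \left(-16\right) \frac{1}{-5 + 256 - 32} \cdot 21 = 2 \left(-16\right) \frac{1}{219} \cdot 21 = \left(- \frac{32}{219}\right) 21 = - \frac{224}{73}$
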